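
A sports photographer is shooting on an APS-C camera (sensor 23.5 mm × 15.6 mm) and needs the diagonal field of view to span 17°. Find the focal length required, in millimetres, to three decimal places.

94.367 mm

Sensor diagonal = √(23.5² + 15.6²) = √795.6100 ≈ 28.2066 mm.
From α = 2·arctan(d/2f) we get f = d / (2·tan(α/2)).
With d = 28.2066 mm and α/2 = 8.5°, tan(α/2) ≈ 0.14945, so f ≈ 28.2066 / 0.29890 ≈ 94.3672 mm.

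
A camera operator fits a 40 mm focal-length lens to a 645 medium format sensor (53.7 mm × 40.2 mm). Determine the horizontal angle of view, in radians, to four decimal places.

Angle of view α = 2·arctan(w/2f) with w = 53.7 mm and f = 40 mm.
w/2f = 0.67125; arctan(0.67125) ≈ 0.5912 rad, so α ≈ 1.1823 rad.

1.1823 rad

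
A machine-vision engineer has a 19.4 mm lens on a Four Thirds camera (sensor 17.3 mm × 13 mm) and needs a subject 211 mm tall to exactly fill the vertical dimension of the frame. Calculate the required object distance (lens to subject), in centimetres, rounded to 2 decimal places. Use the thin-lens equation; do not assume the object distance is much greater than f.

33.43 cm

Magnification m = h/W = dᵢ/dₒ; combined with 1/f = 1/dₒ + 1/dᵢ this gives dₒ = f·(1 + W/h).
dₒ = 19.4 mm × (1 + 211/13) = 19.4 × 17.2308 ≈ 334.277 mm = 33.4277 cm.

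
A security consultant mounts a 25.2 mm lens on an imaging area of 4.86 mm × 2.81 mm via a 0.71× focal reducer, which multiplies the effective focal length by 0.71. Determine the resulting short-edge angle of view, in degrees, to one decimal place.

Effective focal length f = 25.2 × 0.71 = 17.892 mm.
α = 2·arctan(2.81 / (2 × 17.892)) = 2·arctan(0.07853) ≈ 8.9801°.

9.0°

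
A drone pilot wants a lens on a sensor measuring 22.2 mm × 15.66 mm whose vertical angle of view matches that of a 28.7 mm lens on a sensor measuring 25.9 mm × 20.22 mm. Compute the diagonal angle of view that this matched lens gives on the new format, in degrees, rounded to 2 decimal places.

62.86°

Equal vertical AOV ⇒ f₂ = f₁ · 15.66/20.22 = 28.7 × 0.77448 ≈ 22.2276 mm.
Sensor diagonal = √(22.2² + 15.66²) = √738.0756 ≈ 27.1675 mm.
Diagonal AOV on the new format = 2·arctan(27.1675 / (2 × 22.2276)) = 2·arctan(0.61112) ≈ 62.8600°.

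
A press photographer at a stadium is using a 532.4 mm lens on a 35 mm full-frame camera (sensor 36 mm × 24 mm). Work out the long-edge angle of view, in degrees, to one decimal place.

Angle of view α = 2·arctan(w/2f) with w = 36 mm and f = 532.4 mm.
w/2f = 0.03381; arctan(0.03381) ≈ 1.9364°, so α ≈ 3.8728°.

3.9°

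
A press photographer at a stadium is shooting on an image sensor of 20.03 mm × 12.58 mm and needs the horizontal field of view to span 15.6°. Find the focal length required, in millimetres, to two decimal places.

From α = 2·arctan(w/2f) we get f = w / (2·tan(α/2)).
With w = 20.03 mm and α/2 = 7.8°, tan(α/2) ≈ 0.13698, so f ≈ 20.03 / 0.27397 ≈ 73.1113 mm.

73.11 mm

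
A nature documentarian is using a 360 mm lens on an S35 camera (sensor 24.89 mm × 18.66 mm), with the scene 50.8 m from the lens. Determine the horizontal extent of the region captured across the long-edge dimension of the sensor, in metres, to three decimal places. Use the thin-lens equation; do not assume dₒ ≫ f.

3.487 m

dₒ: 50.8 m = 50800 mm.
Similar triangles through the lens centre give W/dₒ = w/dᵢ; with 1/f = 1/dₒ + 1/dᵢ this gives W = w·(dₒ − f)/f.
W = 24.89 mm × (50800 − 360) / 360 = 24.89 × 140.1111 ≈ 3487.366 mm = 3.48737 m.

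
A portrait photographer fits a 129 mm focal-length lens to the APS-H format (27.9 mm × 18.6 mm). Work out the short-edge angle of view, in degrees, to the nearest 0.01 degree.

Angle of view α = 2·arctan(h/2f) with h = 18.6 mm and f = 129 mm.
h/2f = 0.07209; arctan(0.07209) ≈ 4.1235°, so α ≈ 8.2470°.

8.25°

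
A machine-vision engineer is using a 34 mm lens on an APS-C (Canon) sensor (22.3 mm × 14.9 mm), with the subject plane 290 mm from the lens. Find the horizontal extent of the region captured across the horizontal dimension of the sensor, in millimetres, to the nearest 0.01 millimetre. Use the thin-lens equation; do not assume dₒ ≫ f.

167.91 mm

Similar triangles through the lens centre give W/dₒ = w/dᵢ; with 1/f = 1/dₒ + 1/dᵢ this gives W = w·(dₒ − f)/f.
W = 22.3 mm × (290 − 34) / 34 = 22.3 × 7.5294 ≈ 167.906 mm.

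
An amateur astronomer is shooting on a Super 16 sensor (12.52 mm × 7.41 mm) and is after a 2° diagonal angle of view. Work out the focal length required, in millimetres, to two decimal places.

Sensor diagonal = √(12.52² + 7.41²) = √211.6585 ≈ 14.5485 mm.
From α = 2·arctan(d/2f) we get f = d / (2·tan(α/2)).
With d = 14.5485 mm and α/2 = 1°, tan(α/2) ≈ 0.01746, so f ≈ 14.5485 / 0.03491 ≈ 416.7412 mm.

416.74 mm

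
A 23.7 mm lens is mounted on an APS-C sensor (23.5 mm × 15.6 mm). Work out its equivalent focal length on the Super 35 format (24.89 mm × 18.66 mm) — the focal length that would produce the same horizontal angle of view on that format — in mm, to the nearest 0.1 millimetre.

Equal angle of view means equal width/f ratio, so f₂ = f₁ · (width₂/width₁) = 23.7 × 24.89/23.5.
f₂ = 23.7 × 1.05915 ≈ 25.102 mm.

25.1 mm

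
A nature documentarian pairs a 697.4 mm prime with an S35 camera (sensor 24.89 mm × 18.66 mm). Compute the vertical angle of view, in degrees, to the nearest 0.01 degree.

1.53°

Angle of view α = 2·arctan(h/2f) with h = 18.66 mm and f = 697.4 mm.
h/2f = 0.01338; arctan(0.01338) ≈ 0.7665°, so α ≈ 1.5329°.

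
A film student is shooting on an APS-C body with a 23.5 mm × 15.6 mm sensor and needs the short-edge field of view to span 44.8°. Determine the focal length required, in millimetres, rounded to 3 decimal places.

18.924 mm

From α = 2·arctan(h/2f) we get f = h / (2·tan(α/2)).
With h = 15.6 mm and α/2 = 22.4°, tan(α/2) ≈ 0.41217, so f ≈ 15.6 / 0.82434 ≈ 18.9242 mm.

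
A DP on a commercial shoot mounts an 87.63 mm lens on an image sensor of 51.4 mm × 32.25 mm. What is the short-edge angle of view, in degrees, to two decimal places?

20.85°

Angle of view α = 2·arctan(h/2f) with h = 32.25 mm and f = 87.63 mm.
h/2f = 0.18401; arctan(0.18401) ≈ 10.4265°, so α ≈ 20.8530°.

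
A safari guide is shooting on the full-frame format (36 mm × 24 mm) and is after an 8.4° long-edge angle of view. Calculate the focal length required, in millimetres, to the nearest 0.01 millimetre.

From α = 2·arctan(w/2f) we get f = w / (2·tan(α/2)).
With w = 36 mm and α/2 = 4.2°, tan(α/2) ≈ 0.07344, so f ≈ 36 / 0.14687 ≈ 245.1134 mm.

245.11 mm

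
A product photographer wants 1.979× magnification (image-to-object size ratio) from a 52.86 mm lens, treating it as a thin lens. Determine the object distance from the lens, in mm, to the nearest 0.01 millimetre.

79.57 mm

With m = dᵢ/dₒ and 1/f = 1/dₒ + 1/dᵢ, substituting dᵢ = m·dₒ gives 1/f = (1 + 1/m)/dₒ, hence dₒ = f·(1 + 1/m).
dₒ = 52.86 × (1 + 1/1.979) = 52.86 × 1.50531 ≈ 79.570 mm.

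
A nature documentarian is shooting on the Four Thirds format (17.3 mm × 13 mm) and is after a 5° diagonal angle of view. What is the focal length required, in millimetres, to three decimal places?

Sensor diagonal = √(17.3² + 13²) = √468.2900 ≈ 21.6400 mm.
From α = 2·arctan(d/2f) we get f = d / (2·tan(α/2)).
With d = 21.6400 mm and α/2 = 2.5°, tan(α/2) ≈ 0.04366, so f ≈ 21.6400 / 0.08732 ≈ 247.8188 mm.

247.819 mm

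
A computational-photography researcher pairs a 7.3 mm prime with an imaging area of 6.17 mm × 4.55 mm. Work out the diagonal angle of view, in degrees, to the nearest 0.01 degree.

Sensor diagonal = √(6.17² + 4.55²) = √58.7714 ≈ 7.6663 mm.
Angle of view α = 2·arctan(d/2f) with d = 7.6663 mm and f = 7.3 mm.
d/2f = 0.52509; arctan(0.52509) ≈ 27.7033°, so α ≈ 55.4066°.

55.41°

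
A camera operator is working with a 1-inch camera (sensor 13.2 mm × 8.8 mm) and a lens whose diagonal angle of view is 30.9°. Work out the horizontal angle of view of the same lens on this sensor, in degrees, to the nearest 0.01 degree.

Sensor diagonal = √(13.2² + 8.8²) = √251.6800 ≈ 15.8644 mm.
From the diagonal AOV: f = 15.8644 / (2·tan(15.45°)) = 15.8644 / 0.55277 ≈ 28.6999 mm.
Horizontal AOV = 2·arctan(13.2 / (2 × 28.6999)) = 2·arctan(0.22997) ≈ 25.9019°.

25.90°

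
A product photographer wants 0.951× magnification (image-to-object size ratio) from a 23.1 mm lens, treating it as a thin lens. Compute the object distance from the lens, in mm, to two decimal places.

With m = dᵢ/dₒ and 1/f = 1/dₒ + 1/dᵢ, substituting dᵢ = m·dₒ gives 1/f = (1 + 1/m)/dₒ, hence dₒ = f·(1 + 1/m).
dₒ = 23.1 × (1 + 1/0.951) = 23.1 × 2.05152 ≈ 47.390 mm.

47.39 mm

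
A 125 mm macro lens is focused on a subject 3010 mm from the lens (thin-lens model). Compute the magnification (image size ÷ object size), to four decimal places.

Thin lens: 1/f = 1/dₒ + 1/dᵢ → 1/dᵢ = 1/125 − 1/3010 = 0.0076678 mm⁻¹, so dᵢ ≈ 130.4159 mm.
Magnification m = dᵢ/dₒ = 130.4159/3010 ≈ 0.04333.

0.0433×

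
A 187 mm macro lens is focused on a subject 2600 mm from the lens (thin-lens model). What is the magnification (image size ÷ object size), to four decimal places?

0.0775×

Thin lens: 1/f = 1/dₒ + 1/dᵢ → 1/dᵢ = 1/187 − 1/2600 = 0.0049630 mm⁻¹, so dᵢ ≈ 201.4919 mm.
Magnification m = dᵢ/dₒ = 201.4919/2600 ≈ 0.07750.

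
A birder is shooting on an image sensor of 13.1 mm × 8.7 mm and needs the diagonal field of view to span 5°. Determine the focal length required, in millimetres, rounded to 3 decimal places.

Sensor diagonal = √(13.1² + 8.7²) = √247.3000 ≈ 15.7258 mm.
From α = 2·arctan(d/2f) we get f = d / (2·tan(α/2)).
With d = 15.7258 mm and α/2 = 2.5°, tan(α/2) ≈ 0.04366, so f ≈ 15.7258 / 0.08732 ≈ 180.0897 mm.

180.090 mm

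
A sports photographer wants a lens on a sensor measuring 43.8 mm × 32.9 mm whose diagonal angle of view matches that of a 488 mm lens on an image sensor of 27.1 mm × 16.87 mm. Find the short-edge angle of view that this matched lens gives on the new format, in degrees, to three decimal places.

Sensor diagonal = √(27.1² + 16.87²) = √1019.0069 ≈ 31.9219 mm.
Sensor diagonal = √(43.8² + 32.9²) = √3000.8500 ≈ 54.7800 mm.
Equal diagonal AOV ⇒ f₂ = f₁ · 54.7800/31.9219 = 488 × 1.71606 ≈ 837.4394 mm.
Short-edge AOV on the new format = 2·arctan(32.9 / (2 × 837.4394)) = 2·arctan(0.01964) ≈ 2.2507°.

2.251°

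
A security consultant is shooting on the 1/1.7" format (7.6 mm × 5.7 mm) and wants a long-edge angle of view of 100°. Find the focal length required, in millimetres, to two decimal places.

3.19 mm

From α = 2·arctan(w/2f) we get f = w / (2·tan(α/2)).
With w = 7.6 mm and α/2 = 50°, tan(α/2) ≈ 1.19175, so f ≈ 7.6 / 2.38351 ≈ 3.1886 mm.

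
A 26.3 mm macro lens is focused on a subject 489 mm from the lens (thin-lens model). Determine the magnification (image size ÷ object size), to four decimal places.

Thin lens: 1/f = 1/dₒ + 1/dᵢ → 1/dᵢ = 1/26.3 − 1/489 = 0.0359778 mm⁻¹, so dᵢ ≈ 27.7949 mm.
Magnification m = dᵢ/dₒ = 27.7949/489 ≈ 0.05684.

0.0568×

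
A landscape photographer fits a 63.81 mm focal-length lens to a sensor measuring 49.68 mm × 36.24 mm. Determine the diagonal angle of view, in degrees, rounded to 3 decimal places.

51.454°

Sensor diagonal = √(49.68² + 36.24²) = √3781.4400 ≈ 61.4934 mm.
Angle of view α = 2·arctan(d/2f) with d = 61.4934 mm and f = 63.81 mm.
d/2f = 0.48185; arctan(0.48185) ≈ 25.7270°, so α ≈ 51.4540°.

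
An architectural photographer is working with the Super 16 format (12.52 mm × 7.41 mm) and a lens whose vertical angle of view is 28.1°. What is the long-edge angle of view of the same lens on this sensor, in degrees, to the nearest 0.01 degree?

From the vertical AOV: f = 7.41 / (2·tan(14.05°)) = 7.41 / 0.50051 ≈ 14.8049 mm.
Long-edge AOV = 2·arctan(12.52 / (2 × 14.8049)) = 2·arctan(0.42283) ≈ 45.8405°.

45.84°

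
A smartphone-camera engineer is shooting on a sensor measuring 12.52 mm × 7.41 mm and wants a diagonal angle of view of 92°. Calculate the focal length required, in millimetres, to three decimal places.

Sensor diagonal = √(12.52² + 7.41²) = √211.6585 ≈ 14.5485 mm.
From α = 2·arctan(d/2f) we get f = d / (2·tan(α/2)).
With d = 14.5485 mm and α/2 = 46°, tan(α/2) ≈ 1.03553, so f ≈ 14.5485 / 2.07106 ≈ 7.0247 mm.

7.025 mm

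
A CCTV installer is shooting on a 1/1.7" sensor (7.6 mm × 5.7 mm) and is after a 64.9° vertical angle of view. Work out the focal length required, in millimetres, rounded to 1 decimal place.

4.5 mm

From α = 2·arctan(h/2f) we get f = h / (2·tan(α/2)).
With h = 5.7 mm and α/2 = 32.45°, tan(α/2) ≈ 0.63584, so f ≈ 5.7 / 1.27169 ≈ 4.4822 mm.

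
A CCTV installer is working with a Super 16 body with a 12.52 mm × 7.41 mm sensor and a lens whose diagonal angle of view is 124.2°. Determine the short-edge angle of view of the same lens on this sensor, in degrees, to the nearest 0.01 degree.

87.78°

Sensor diagonal = √(12.52² + 7.41²) = √211.6585 ≈ 14.5485 mm.
From the diagonal AOV: f = 14.5485 / (2·tan(62.1°)) = 14.5485 / 3.77734 ≈ 3.8515 mm.
Short-edge AOV = 2·arctan(7.41 / (2 × 3.8515)) = 2·arctan(0.96196) ≈ 87.7785°.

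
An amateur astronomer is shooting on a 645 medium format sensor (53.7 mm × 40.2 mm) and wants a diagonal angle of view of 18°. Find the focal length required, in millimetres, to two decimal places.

Sensor diagonal = √(53.7² + 40.2²) = √4499.7300 ≈ 67.0800 mm.
From α = 2·arctan(d/2f) we get f = d / (2·tan(α/2)).
With d = 67.0800 mm and α/2 = 9°, tan(α/2) ≈ 0.15838, so f ≈ 67.0800 / 0.31677 ≈ 211.7633 mm.

211.76 mm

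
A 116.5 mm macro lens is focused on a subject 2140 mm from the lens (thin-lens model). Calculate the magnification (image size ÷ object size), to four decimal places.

Thin lens: 1/f = 1/dₒ + 1/dᵢ → 1/dᵢ = 1/116.5 − 1/2140 = 0.0081164 mm⁻¹, so dᵢ ≈ 123.2073 mm.
Magnification m = dᵢ/dₒ = 123.2073/2140 ≈ 0.05757.

0.0576×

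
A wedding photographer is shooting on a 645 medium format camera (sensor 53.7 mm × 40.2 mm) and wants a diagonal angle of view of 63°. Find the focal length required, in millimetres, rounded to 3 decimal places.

54.732 mm

Sensor diagonal = √(53.7² + 40.2²) = √4499.7300 ≈ 67.0800 mm.
From α = 2·arctan(d/2f) we get f = d / (2·tan(α/2)).
With d = 67.0800 mm and α/2 = 31.5°, tan(α/2) ≈ 0.61280, so f ≈ 67.0800 / 1.22560 ≈ 54.7323 mm.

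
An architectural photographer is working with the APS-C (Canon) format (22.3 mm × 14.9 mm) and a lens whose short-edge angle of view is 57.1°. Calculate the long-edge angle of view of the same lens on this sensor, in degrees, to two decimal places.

78.31°

From the short-edge AOV: f = 14.9 / (2·tan(28.55°)) = 14.9 / 1.08817 ≈ 13.6927 mm.
Long-edge AOV = 2·arctan(22.3 / (2 × 13.6927)) = 2·arctan(0.81430) ≈ 78.3121°.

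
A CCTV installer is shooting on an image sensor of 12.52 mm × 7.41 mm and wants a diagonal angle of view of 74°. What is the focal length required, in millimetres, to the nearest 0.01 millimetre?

9.65 mm

Sensor diagonal = √(12.52² + 7.41²) = √211.6585 ≈ 14.5485 mm.
From α = 2·arctan(d/2f) we get f = d / (2·tan(α/2)).
With d = 14.5485 mm and α/2 = 37°, tan(α/2) ≈ 0.75355, so f ≈ 14.5485 / 1.50711 ≈ 9.6532 mm.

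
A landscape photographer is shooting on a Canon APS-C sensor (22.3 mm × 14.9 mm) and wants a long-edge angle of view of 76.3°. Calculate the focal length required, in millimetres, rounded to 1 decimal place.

From α = 2·arctan(w/2f) we get f = w / (2·tan(α/2)).
With w = 22.3 mm and α/2 = 38.15°, tan(α/2) ≈ 0.78551, so f ≈ 22.3 / 1.57102 ≈ 14.1946 mm.

14.2 mm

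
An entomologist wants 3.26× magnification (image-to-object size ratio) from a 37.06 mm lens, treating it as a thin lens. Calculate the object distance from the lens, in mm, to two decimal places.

48.43 mm

With m = dᵢ/dₒ and 1/f = 1/dₒ + 1/dᵢ, substituting dᵢ = m·dₒ gives 1/f = (1 + 1/m)/dₒ, hence dₒ = f·(1 + 1/m).
dₒ = 37.06 × (1 + 1/3.26) = 37.06 × 1.30675 ≈ 48.428 mm.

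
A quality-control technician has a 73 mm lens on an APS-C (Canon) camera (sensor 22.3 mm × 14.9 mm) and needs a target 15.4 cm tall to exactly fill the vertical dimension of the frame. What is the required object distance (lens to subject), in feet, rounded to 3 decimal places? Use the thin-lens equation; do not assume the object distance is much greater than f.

2.715 ft

W: 15.4 cm = 154 mm.
Magnification m = h/W = dᵢ/dₒ; combined with 1/f = 1/dₒ + 1/dᵢ this gives dₒ = f·(1 + W/h).
dₒ = 73 mm × (1 + 154/14.9) = 73 × 11.3356 ≈ 827.497 mm = 827.497/304.8 ft = 2.71488 ft.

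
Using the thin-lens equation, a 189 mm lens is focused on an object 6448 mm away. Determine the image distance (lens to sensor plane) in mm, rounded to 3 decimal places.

194.707 mm

1/dᵢ = 1/f − 1/dₒ = 1/189 − 1/6448 = 0.0051359 mm⁻¹.
dᵢ = 1/0.0051359 ≈ 194.7071 mm.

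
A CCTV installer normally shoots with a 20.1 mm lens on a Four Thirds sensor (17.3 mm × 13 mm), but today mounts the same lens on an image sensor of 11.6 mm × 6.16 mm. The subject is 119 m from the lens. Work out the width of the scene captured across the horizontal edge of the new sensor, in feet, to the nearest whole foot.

The focal length stays 20.1 mm; the relevant sensor dimension is now w = 11.6 mm. Object distance dₒ = 119 m = 119000 mm.
Thin-lens field width W = w·(dₒ − f)/f = 11.6 × (119000 − 20.1)/20.1 ≈ 68665.017 mm = 68665.017/304.8 ft = 225.279 ft.

225 ft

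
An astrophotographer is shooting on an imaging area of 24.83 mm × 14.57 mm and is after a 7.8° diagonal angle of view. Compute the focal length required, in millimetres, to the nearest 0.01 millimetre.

211.15 mm

Sensor diagonal = √(24.83² + 14.57²) = √828.8138 ≈ 28.7891 mm.
From α = 2·arctan(d/2f) we get f = d / (2·tan(α/2)).
With d = 28.7891 mm and α/2 = 3.9°, tan(α/2) ≈ 0.06817, so f ≈ 28.7891 / 0.13635 ≈ 211.1471 mm.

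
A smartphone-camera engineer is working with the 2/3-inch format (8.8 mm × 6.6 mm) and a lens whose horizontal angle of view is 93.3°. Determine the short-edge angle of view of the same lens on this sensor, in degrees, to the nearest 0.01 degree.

From the horizontal AOV: f = 8.8 / (2·tan(46.65°)) = 8.8 / 2.11864 ≈ 4.1536 mm.
Short-edge AOV = 2·arctan(6.6 / (2 × 4.1536)) = 2·arctan(0.79449) ≈ 76.9336°.

76.93°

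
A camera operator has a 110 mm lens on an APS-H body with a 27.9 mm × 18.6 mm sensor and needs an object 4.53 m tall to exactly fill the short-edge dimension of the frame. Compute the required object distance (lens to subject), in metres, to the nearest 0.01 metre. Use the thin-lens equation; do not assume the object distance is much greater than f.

26.90 m

W: 4.53 m = 4530 mm.
Magnification m = h/W = dᵢ/dₒ; combined with 1/f = 1/dₒ + 1/dᵢ this gives dₒ = f·(1 + W/h).
dₒ = 110 mm × (1 + 4530/18.6) = 110 × 244.5484 ≈ 26900.323 mm = 26.9003 m.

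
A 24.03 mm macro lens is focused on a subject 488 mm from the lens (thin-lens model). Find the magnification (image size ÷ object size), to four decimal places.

Thin lens: 1/f = 1/dₒ + 1/dᵢ → 1/dᵢ = 1/24.03 − 1/488 = 0.0395655 mm⁻¹, so dᵢ ≈ 25.2746 mm.
Magnification m = dᵢ/dₒ = 25.2746/488 ≈ 0.05179.

0.0518×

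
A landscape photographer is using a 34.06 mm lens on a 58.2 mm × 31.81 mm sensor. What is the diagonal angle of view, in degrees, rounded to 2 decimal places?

88.47°

Sensor diagonal = √(58.2² + 31.81²) = √4399.1161 ≈ 66.3258 mm.
Angle of view α = 2·arctan(d/2f) with d = 66.3258 mm and f = 34.06 mm.
d/2f = 0.97366; arctan(0.97366) ≈ 44.2354°, so α ≈ 88.4709°.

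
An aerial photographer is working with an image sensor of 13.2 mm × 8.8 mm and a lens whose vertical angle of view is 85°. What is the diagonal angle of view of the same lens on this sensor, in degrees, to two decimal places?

From the vertical AOV: f = 8.8 / (2·tan(42.5°)) = 8.8 / 1.83266 ≈ 4.8018 mm.
Sensor diagonal = √(13.2² + 8.8²) = √251.6800 ≈ 15.8644 mm.
Diagonal AOV = 2·arctan(15.8644 / (2 × 4.8018)) = 2·arctan(1.65194) ≈ 117.6228°.

117.62°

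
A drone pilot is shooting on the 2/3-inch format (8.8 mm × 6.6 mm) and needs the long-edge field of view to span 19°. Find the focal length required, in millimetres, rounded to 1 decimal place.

26.3 mm

From α = 2·arctan(w/2f) we get f = w / (2·tan(α/2)).
With w = 8.8 mm and α/2 = 9.5°, tan(α/2) ≈ 0.16734, so f ≈ 8.8 / 0.33469 ≈ 26.2934 mm.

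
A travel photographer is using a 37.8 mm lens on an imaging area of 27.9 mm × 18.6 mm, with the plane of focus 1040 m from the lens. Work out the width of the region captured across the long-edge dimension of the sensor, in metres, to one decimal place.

767.6 m

dₒ: 1040 m = 1.04e+06 mm.
Similar triangles through the lens centre give W/dₒ = w/dᵢ; with 1/f = 1/dₒ + 1/dᵢ this gives W = w·(dₒ − f)/f.
W = 27.9 mm × (1.04e+06 − 37.8) / 37.8 = 27.9 × 27512.2275 ≈ 767591.148 mm = 767.591 m.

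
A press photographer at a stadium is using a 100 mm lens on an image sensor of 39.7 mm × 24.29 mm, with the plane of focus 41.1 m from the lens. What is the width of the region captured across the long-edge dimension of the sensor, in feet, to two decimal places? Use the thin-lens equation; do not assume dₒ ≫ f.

dₒ: 41.1 m = 41100 mm.
Similar triangles through the lens centre give W/dₒ = w/dᵢ; with 1/f = 1/dₒ + 1/dᵢ this gives W = w·(dₒ − f)/f.
W = 39.7 mm × (41100 − 100) / 100 = 39.7 × 410.0000 ≈ 16277.000 mm = 16277.000/304.8 ft = 53.4022 ft.

53.40 ft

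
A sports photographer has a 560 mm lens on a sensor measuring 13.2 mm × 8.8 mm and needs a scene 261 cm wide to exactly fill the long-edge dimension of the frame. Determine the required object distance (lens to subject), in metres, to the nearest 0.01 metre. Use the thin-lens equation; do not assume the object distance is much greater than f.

W: 261 cm = 2610 mm.
Magnification m = w/W = dᵢ/dₒ; combined with 1/f = 1/dₒ + 1/dᵢ this gives dₒ = f·(1 + W/w).
dₒ = 560 mm × (1 + 2610/13.2) = 560 × 198.7273 ≈ 111287.273 mm = 111.287 m.

111.29 m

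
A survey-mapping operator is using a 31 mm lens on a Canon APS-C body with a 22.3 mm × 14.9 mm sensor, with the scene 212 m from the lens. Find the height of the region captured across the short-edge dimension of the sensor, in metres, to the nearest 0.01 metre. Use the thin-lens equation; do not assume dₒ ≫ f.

dₒ: 212 m = 212000 mm.
Similar triangles through the lens centre give W/dₒ = h/dᵢ; with 1/f = 1/dₒ + 1/dᵢ this gives W = h·(dₒ − f)/f.
W = 14.9 mm × (212000 − 31) / 31 = 14.9 × 6837.7097 ≈ 101881.874 mm = 101.882 m.

101.88 m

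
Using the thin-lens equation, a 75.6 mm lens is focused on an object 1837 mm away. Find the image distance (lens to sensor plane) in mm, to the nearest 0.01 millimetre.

78.84 mm

1/dᵢ = 1/f − 1/dₒ = 1/75.6 − 1/1837 = 0.0126831 mm⁻¹.
dᵢ = 1/0.0126831 ≈ 78.8448 mm.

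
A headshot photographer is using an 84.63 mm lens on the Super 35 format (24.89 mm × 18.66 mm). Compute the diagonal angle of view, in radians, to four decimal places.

Sensor diagonal = √(24.89² + 18.66²) = √967.7077 ≈ 31.1080 mm.
Angle of view α = 2·arctan(d/2f) with d = 31.1080 mm and f = 84.63 mm.
d/2f = 0.18379; arctan(0.18379) ≈ 0.1818 rad, so α ≈ 0.3635 rad.

0.3635 rad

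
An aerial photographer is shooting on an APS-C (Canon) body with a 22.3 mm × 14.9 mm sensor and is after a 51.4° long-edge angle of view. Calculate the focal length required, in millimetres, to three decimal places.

23.168 mm

From α = 2·arctan(w/2f) we get f = w / (2·tan(α/2)).
With w = 22.3 mm and α/2 = 25.7°, tan(α/2) ≈ 0.48127, so f ≈ 22.3 / 0.96253 ≈ 23.1680 mm.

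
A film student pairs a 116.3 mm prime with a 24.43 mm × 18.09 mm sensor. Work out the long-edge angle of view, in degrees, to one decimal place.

12.0°

Angle of view α = 2·arctan(w/2f) with w = 24.43 mm and f = 116.3 mm.
w/2f = 0.10503; arctan(0.10503) ≈ 5.9958°, so α ≈ 11.9916°.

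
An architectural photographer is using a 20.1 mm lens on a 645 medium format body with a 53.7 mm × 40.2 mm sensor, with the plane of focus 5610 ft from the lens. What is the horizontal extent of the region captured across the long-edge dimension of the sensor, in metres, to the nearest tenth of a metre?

dₒ: 5610 ft × 304.8 mm/ft = 1709927.95 mm.
Similar triangles through the lens centre give W/dₒ = w/dᵢ; with 1/f = 1/dₒ + 1/dᵢ this gives W = w·(dₒ − f)/f.
W = 53.7 mm × (1.70993e+06 − 20.1) / 20.1 = 53.7 × 85070.0421 ≈ 4568261.258 mm = 4568.26 m.

4568.3 m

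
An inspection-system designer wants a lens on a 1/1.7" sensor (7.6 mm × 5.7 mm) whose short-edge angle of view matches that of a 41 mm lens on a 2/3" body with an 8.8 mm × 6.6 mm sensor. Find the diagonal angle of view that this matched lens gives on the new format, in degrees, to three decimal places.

15.281°

Equal short-edge AOV ⇒ f₂ = f₁ · 5.7/6.6 = 41 × 0.86364 ≈ 35.4091 mm.
Sensor diagonal = √(7.6² + 5.7²) = √90.2500 ≈ 9.5000 mm.
Diagonal AOV on the new format = 2·arctan(9.5000 / (2 × 35.4091)) = 2·arctan(0.13415) ≈ 15.2808°.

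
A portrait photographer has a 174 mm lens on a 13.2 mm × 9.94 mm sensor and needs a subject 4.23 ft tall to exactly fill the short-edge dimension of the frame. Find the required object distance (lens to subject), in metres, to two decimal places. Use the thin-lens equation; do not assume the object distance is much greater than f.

W: 4.23 ft × 304.8 mm/ft = 1289.30 mm.
Magnification m = h/W = dᵢ/dₒ; combined with 1/f = 1/dₒ + 1/dᵢ this gives dₒ = f·(1 + W/h).
dₒ = 174 mm × (1 + 1289.3/9.94) = 174 × 130.7086 ≈ 22743.305 mm = 22.7433 m.

22.74 m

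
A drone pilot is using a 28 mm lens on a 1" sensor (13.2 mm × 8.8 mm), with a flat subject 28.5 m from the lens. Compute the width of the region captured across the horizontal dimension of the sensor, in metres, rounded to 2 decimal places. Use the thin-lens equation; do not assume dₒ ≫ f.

dₒ: 28.5 m = 28500 mm.
Similar triangles through the lens centre give W/dₒ = w/dᵢ; with 1/f = 1/dₒ + 1/dᵢ this gives W = w·(dₒ − f)/f.
W = 13.2 mm × (28500 − 28) / 28 = 13.2 × 1016.8571 ≈ 13422.514 mm = 13.4225 m.

13.42 m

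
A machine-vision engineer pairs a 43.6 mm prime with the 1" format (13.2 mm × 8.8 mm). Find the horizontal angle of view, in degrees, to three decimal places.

Angle of view α = 2·arctan(w/2f) with w = 13.2 mm and f = 43.6 mm.
w/2f = 0.15138; arctan(0.15138) ≈ 8.6079°, so α ≈ 17.2157°.

17.216°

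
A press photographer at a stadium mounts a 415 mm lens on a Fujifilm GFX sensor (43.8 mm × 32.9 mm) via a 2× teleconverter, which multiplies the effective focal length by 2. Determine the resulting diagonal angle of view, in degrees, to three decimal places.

3.780°

Effective focal length f = 415 × 2 = 830 mm.
Sensor diagonal = √(43.8² + 32.9²) = √3000.8500 ≈ 54.7800 mm.
α = 2·arctan(54.780 / (2 × 830)) = 2·arctan(0.03300) ≈ 3.7802°.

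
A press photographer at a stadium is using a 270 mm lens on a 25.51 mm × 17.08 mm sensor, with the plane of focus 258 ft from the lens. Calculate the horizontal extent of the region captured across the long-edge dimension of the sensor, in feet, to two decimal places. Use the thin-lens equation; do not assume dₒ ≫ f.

dₒ: 258 ft × 304.8 mm/ft = 78638.40 mm.
Similar triangles through the lens centre give W/dₒ = w/dᵢ; with 1/f = 1/dₒ + 1/dᵢ this gives W = w·(dₒ − f)/f.
W = 25.51 mm × (78638.4 − 270) / 270 = 25.51 × 290.2533 ≈ 7404.362 mm = 7404.362/304.8 ft = 24.2925 ft.

24.29 ft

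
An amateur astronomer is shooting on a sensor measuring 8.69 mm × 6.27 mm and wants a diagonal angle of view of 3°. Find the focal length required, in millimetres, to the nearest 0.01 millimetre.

204.61 mm

Sensor diagonal = √(8.69² + 6.27²) = √114.8290 ≈ 10.7158 mm.
From α = 2·arctan(d/2f) we get f = d / (2·tan(α/2)).
With d = 10.7158 mm and α/2 = 1.5°, tan(α/2) ≈ 0.02619, so f ≈ 10.7158 / 0.05237 ≈ 204.6105 mm.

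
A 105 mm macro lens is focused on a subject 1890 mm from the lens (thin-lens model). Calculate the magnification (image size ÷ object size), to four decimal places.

Thin lens: 1/f = 1/dₒ + 1/dᵢ → 1/dᵢ = 1/105 − 1/1890 = 0.0089947 mm⁻¹, so dᵢ ≈ 111.1765 mm.
Magnification m = dᵢ/dₒ = 111.1765/1890 ≈ 0.05882.

0.0588×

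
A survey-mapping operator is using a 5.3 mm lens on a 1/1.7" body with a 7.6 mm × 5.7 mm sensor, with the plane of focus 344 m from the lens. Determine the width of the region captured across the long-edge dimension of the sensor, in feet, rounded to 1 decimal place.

1618.4 ft

dₒ: 344 m = 344000 mm.
Similar triangles through the lens centre give W/dₒ = w/dᵢ; with 1/f = 1/dₒ + 1/dᵢ this gives W = w·(dₒ − f)/f.
W = 7.6 mm × (344000 − 5.3) / 5.3 = 7.6 × 64904.6604 ≈ 493275.419 mm = 493275.419/304.8 ft = 1618.36 ft.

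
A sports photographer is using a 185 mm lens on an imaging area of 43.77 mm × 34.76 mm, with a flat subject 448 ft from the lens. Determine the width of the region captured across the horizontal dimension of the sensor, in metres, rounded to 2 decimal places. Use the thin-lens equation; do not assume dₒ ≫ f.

32.26 m

dₒ: 448 ft × 304.8 mm/ft = 136550.40 mm.
Similar triangles through the lens centre give W/dₒ = w/dᵢ; with 1/f = 1/dₒ + 1/dᵢ this gives W = w·(dₒ − f)/f.
W = 43.77 mm × (136550 − 185) / 185 = 43.77 × 737.1102 ≈ 32263.315 mm = 32.2633 m.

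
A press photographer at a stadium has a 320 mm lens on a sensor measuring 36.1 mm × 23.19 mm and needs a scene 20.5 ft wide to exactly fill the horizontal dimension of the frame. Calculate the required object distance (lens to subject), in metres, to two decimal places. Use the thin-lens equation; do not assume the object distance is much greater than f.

W: 20.5 ft × 304.8 mm/ft = 6248.40 mm.
Magnification m = w/W = dᵢ/dₒ; combined with 1/f = 1/dₒ + 1/dᵢ this gives dₒ = f·(1 + W/w).
dₒ = 320 mm × (1 + 6248.4/36.1) = 320 × 174.0859 ≈ 55707.477 mm = 55.7075 m.

55.71 m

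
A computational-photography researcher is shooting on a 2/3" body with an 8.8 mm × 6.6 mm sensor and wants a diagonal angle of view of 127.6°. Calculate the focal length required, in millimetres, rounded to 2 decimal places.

Sensor diagonal = √(8.8² + 6.6²) = √121.0000 ≈ 11.0000 mm.
From α = 2·arctan(d/2f) we get f = d / (2·tan(α/2)).
With d = 11.0000 mm and α/2 = 63.8°, tan(α/2) ≈ 2.03227, so f ≈ 11.0000 / 4.06454 ≈ 2.7063 mm.

2.71 mm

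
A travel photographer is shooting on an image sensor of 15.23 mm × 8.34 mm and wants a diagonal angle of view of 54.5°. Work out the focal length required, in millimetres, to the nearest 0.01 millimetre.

Sensor diagonal = √(15.23² + 8.34²) = √301.5085 ≈ 17.3640 mm.
From α = 2·arctan(d/2f) we get f = d / (2·tan(α/2)).
With d = 17.3640 mm and α/2 = 27.25°, tan(α/2) ≈ 0.51503, so f ≈ 17.3640 / 1.03007 ≈ 16.8571 mm.

16.86 mm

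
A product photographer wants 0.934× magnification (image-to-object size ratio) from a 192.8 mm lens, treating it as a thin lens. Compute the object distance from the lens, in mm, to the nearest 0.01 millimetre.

399.22 mm

With m = dᵢ/dₒ and 1/f = 1/dₒ + 1/dᵢ, substituting dᵢ = m·dₒ gives 1/f = (1 + 1/m)/dₒ, hence dₒ = f·(1 + 1/m).
dₒ = 192.8 × (1 + 1/0.934) = 192.8 × 2.07066 ≈ 399.224 mm.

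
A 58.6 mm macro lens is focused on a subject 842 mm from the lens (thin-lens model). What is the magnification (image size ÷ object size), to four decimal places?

0.0748×

Thin lens: 1/f = 1/dₒ + 1/dᵢ → 1/dᵢ = 1/58.6 − 1/842 = 0.0158772 mm⁻¹, so dᵢ ≈ 62.9834 mm.
Magnification m = dᵢ/dₒ = 62.9834/842 ≈ 0.07480.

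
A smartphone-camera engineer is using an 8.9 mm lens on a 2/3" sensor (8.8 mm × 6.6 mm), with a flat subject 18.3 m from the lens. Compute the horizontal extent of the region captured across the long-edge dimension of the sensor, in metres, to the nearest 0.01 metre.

18.09 m

dₒ: 18.3 m = 18300 mm.
Similar triangles through the lens centre give W/dₒ = w/dᵢ; with 1/f = 1/dₒ + 1/dᵢ this gives W = w·(dₒ − f)/f.
W = 8.8 mm × (18300 − 8.9) / 8.9 = 8.8 × 2055.1798 ≈ 18085.582 mm = 18.0856 m.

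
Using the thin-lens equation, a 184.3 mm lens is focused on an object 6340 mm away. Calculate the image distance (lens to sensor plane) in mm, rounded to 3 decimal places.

1/dᵢ = 1/f − 1/dₒ = 1/184.3 − 1/6340 = 0.0052682 mm⁻¹.
dᵢ = 1/0.0052682 ≈ 189.8179 mm.

189.818 mm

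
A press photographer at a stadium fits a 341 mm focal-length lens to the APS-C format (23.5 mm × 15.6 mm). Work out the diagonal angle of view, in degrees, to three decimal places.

Sensor diagonal = √(23.5² + 15.6²) = √795.6100 ≈ 28.2066 mm.
Angle of view α = 2·arctan(d/2f) with d = 28.2066 mm and f = 341 mm.
d/2f = 0.04136; arctan(0.04136) ≈ 2.3683°, so α ≈ 4.7366°.

4.737°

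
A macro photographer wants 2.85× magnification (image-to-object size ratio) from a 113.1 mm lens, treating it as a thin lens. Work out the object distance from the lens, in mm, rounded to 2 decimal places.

With m = dᵢ/dₒ and 1/f = 1/dₒ + 1/dᵢ, substituting dᵢ = m·dₒ gives 1/f = (1 + 1/m)/dₒ, hence dₒ = f·(1 + 1/m).
dₒ = 113.1 × (1 + 1/2.85) = 113.1 × 1.35088 ≈ 152.784 mm.

152.78 mm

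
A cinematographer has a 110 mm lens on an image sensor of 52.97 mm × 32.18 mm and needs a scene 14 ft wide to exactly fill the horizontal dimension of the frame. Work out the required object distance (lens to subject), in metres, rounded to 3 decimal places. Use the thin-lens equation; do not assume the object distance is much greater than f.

8.971 m

W: 14 ft × 304.8 mm/ft = 4267.20 mm.
Magnification m = w/W = dᵢ/dₒ; combined with 1/f = 1/dₒ + 1/dᵢ this gives dₒ = f·(1 + W/w).
dₒ = 110 mm × (1 + 4267.2/52.97) = 110 × 81.5588 ≈ 8971.468 mm = 8.97147 m.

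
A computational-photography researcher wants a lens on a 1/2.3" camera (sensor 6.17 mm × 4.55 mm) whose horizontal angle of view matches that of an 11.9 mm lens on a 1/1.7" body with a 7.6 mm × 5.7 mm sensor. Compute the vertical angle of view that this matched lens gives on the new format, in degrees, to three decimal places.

26.502°

Equal horizontal AOV ⇒ f₂ = f₁ · 6.17/7.6 = 11.9 × 0.81184 ≈ 9.6609 mm.
Vertical AOV on the new format = 2·arctan(4.55 / (2 × 9.6609)) = 2·arctan(0.23548) ≈ 26.5017°.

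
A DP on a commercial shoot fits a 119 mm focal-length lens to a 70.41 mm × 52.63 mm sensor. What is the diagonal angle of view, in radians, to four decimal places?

Sensor diagonal = √(70.41² + 52.63²) = √7727.4850 ≈ 87.9061 mm.
Angle of view α = 2·arctan(d/2f) with d = 87.9061 mm and f = 119 mm.
d/2f = 0.36935; arctan(0.36935) ≈ 0.3538 rad, so α ≈ 0.7076 rad.

0.7076 rad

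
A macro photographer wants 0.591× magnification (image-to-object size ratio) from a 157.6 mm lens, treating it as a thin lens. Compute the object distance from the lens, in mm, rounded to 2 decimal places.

With m = dᵢ/dₒ and 1/f = 1/dₒ + 1/dᵢ, substituting dᵢ = m·dₒ gives 1/f = (1 + 1/m)/dₒ, hence dₒ = f·(1 + 1/m).
dₒ = 157.6 × (1 + 1/0.591) = 157.6 × 2.69205 ≈ 424.267 mm.

424.27 mm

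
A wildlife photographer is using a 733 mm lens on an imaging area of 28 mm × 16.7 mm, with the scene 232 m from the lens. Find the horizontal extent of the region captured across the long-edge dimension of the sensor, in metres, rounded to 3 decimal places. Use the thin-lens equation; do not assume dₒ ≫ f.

8.834 m

dₒ: 232 m = 232000 mm.
Similar triangles through the lens centre give W/dₒ = w/dᵢ; with 1/f = 1/dₒ + 1/dᵢ this gives W = w·(dₒ − f)/f.
W = 28 mm × (232000 − 733) / 733 = 28 × 315.5075 ≈ 8834.210 mm = 8.83421 m.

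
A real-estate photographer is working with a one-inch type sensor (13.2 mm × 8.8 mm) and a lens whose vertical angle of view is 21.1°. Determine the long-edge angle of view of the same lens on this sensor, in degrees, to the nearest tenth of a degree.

31.2°

From the vertical AOV: f = 8.8 / (2·tan(10.55°)) = 8.8 / 0.37248 ≈ 23.6252 mm.
Long-edge AOV = 2·arctan(13.2 / (2 × 23.6252)) = 2·arctan(0.27936) ≈ 31.2168°.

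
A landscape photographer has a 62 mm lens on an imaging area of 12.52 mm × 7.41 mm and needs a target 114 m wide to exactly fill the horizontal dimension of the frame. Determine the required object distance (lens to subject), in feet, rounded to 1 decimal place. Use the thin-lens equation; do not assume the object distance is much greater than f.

1852.4 ft

W: 114 m = 114000 mm.
Magnification m = w/W = dᵢ/dₒ; combined with 1/f = 1/dₒ + 1/dᵢ this gives dₒ = f·(1 + W/w).
dₒ = 62 mm × (1 + 114000/12.52) = 62 × 9106.4313 ≈ 564598.741 mm = 564598.741/304.8 ft = 1852.36 ft.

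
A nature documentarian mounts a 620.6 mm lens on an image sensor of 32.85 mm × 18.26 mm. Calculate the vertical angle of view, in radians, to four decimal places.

Angle of view α = 2·arctan(h/2f) with h = 18.26 mm and f = 620.6 mm.
h/2f = 0.01471; arctan(0.01471) ≈ 0.0147 rad, so α ≈ 0.0294 rad.

0.0294 rad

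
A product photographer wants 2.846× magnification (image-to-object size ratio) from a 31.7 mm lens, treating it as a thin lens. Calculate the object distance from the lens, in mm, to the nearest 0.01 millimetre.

With m = dᵢ/dₒ and 1/f = 1/dₒ + 1/dᵢ, substituting dᵢ = m·dₒ gives 1/f = (1 + 1/m)/dₒ, hence dₒ = f·(1 + 1/m).
dₒ = 31.7 × (1 + 1/2.846) = 31.7 × 1.35137 ≈ 42.838 mm.

42.84 mm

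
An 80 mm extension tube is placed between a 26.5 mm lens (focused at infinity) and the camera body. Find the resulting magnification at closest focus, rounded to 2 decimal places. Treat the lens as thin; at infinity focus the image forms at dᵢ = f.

The tube moves the image plane from f to f + e, so dᵢ = 26.5 + 80 = 106.5 mm. Focus is achieved when 1/f = 1/dₒ + 1/dᵢ, giving dₒ = 1/(1/f − 1/(f+e)).
Magnification m = dᵢ/dₒ = (f+e)·(1/f − 1/(f+e)) = e/f = 80/26.5 ≈ 3.0189.

3.02×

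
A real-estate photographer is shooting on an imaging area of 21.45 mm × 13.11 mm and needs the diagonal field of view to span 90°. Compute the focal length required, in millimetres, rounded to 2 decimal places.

12.57 mm

Sensor diagonal = √(21.45² + 13.11²) = √631.9746 ≈ 25.1391 mm.
From α = 2·arctan(d/2f) we get f = d / (2·tan(α/2)).
With d = 25.1391 mm and α/2 = 45°, tan(α/2) ≈ 1.00000, so f ≈ 25.1391 / 2.00000 ≈ 12.5696 mm.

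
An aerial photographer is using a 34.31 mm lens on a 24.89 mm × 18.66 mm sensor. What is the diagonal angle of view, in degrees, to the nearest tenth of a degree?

48.8°

Sensor diagonal = √(24.89² + 18.66²) = √967.7077 ≈ 31.1080 mm.
Angle of view α = 2·arctan(d/2f) with d = 31.1080 mm and f = 34.31 mm.
d/2f = 0.45334; arctan(0.45334) ≈ 24.3866°, so α ≈ 48.7731°.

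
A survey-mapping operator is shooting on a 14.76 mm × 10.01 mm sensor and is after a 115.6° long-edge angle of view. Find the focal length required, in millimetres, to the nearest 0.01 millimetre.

From α = 2·arctan(w/2f) we get f = w / (2·tan(α/2)).
With w = 14.76 mm and α/2 = 57.8°, tan(α/2) ≈ 1.58797, so f ≈ 14.76 / 3.17595 ≈ 4.6474 mm.

4.65 mm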